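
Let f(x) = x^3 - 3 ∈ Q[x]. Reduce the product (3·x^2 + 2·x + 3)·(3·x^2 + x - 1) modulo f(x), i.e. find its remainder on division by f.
First multiply in Q[x] without reducing: a · b = 9·x^4 + 9·x^3 + 8·x^2 + x - 3. Now divide by f(x) = x^3 - 3, eliminating the leading term at each step:
  leading term 9·x^4: subtract (9·x)·f(x) = 9·x^4 - 27·x, leaving 9·x^3 + 8·x^2 + 28·x - 3
  leading term 9·x^3: subtract (9)·f(x) = 9·x^3 - 27, leaving 8·x^2 + 28·x + 24
The degree is now < 3, so this is the remainder. Hence a · b ≡ 8·x^2 + 28·x + 24 in Q[x]/(f).

Final answer: a · b ≡ 8·x^2 + 28·x + 24 (mod f(x))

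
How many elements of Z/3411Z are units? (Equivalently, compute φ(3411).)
Z/3411Z has φ(3411) = 2268 units

An element a ∈ Z/3411Z is a unit iff gcd(a, 3411) = 1, so the number of units is φ(3411). φ is multiplicative, with φ(p^e) = p^e − p^(e−1). Factorise 3411 = 3^2 · 379. Then
  φ(3411) = (3^2 − 3^1) · (379 − 1) = 6 · 378 = 2268.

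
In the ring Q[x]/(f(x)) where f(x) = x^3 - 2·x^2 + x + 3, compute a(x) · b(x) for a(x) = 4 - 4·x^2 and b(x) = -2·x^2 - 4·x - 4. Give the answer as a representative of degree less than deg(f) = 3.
First multiply in Q[x] without reducing: a · b = 8·x^4 + 16·x^3 + 8·x^2 - 16·x - 16. Now divide by f(x) = x^3 - 2·x^2 + x + 3, eliminating the leading term at each step:
  leading term 8·x^4: subtract (8·x)·f(x) = 8·x^4 - 16·x^3 + 8·x^2 + 24·x, leaving 32·x^3 - 40·x - 16
  leading term 32·x^3: subtract (32)·f(x) = 32·x^3 - 64·x^2 + 32·x + 96, leaving 64·x^2 - 72·x - 112
The degree is now < 3, so this is the remainder. Hence a · b ≡ 64·x^2 - 72·x - 112 in Q[x]/(f).

Final answer: a · b ≡ 64·x^2 - 72·x - 112 (mod f(x))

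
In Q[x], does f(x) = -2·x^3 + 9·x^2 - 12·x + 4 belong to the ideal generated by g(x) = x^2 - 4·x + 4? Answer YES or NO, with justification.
YES

In Q[x] the ideal (g) consists of all multiples of g, so f ∈ (g) iff g | f, i.e. iff the remainder of f on division by g is 0. Divide f by g (g is monic, so eliminate the leading term of the running remainder at each step):
  leading term -2·x^3: subtract (-2·x)·g(x) = -2·x^3 + 8·x^2 - 8·x, leaving x^2 - 4·x + 4
  leading term x^2: subtract (1)·g(x) = x^2 - 4·x + 4, leaving 0
The remainder is 0, so f(x) = g(x) · h(x) with h(x) = 1 - 2·x. Hence g | f, i.e. f ∈ (g).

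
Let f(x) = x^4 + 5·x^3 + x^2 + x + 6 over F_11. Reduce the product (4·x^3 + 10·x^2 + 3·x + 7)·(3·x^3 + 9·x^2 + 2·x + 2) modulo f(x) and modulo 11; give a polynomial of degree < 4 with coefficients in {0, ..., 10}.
Multiply as integer polynomials: a · b = 12·x^6 + 66·x^5 + 107·x^4 + 76·x^3 + 89·x^2 + 20·x + 14. Reducing coefficients mod 11: a · b ≡ x^6 + 8·x^4 + 10·x^3 + x^2 + 9·x + 3. Now divide by f(x) = x^4 + 5·x^3 + x^2 + x + 6 in F_11[x], eliminating the leading term at each step:
  leading term x^6: subtract (x^2)·f(x) = x^6 + 5·x^5 + x^4 + x^3 + 6·x^2, leaving 6·x^5 + 7·x^4 + 9·x^3 + 6·x^2 + 9·x + 3 (coefficients mod 11)
  leading term 6·x^5: subtract (6·x)·f(x) = 6·x^5 + 8·x^4 + 6·x^3 + 6·x^2 + 3·x, leaving 10·x^4 + 3·x^3 + 6·x + 3 (coefficients mod 11)
  leading term 10·x^4: subtract (10)·f(x) = 10·x^4 + 6·x^3 + 10·x^2 + 10·x + 5, leaving 8·x^3 + x^2 + 7·x + 9 (coefficients mod 11)
The degree is now < 4, so this is the remainder. Hence a · b ≡ 8·x^3 + x^2 + 7·x + 9 in F_11[x]/(f).

Final answer: a · b ≡ 8·x^3 + x^2 + 7·x + 9 (mod f(x))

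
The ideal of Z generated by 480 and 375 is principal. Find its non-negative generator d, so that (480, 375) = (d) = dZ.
In the PID Z, (a, b) is generated by gcd(a, b). Compute gcd(480, 375) with the extended Euclidean algorithm, tracking rows (r, s, t) with s·480 + t·375 = r:
  row A: (480, 1, 0)   [1·480 + 0·375 = 480]
  row B: (375, 0, 1)   [0·480 + 1·375 = 375]
  480 = 1·375 + 105   → row C = row A − 1·row B = (105, 1, −1)   [check: 1·480 − 1·375 = 105]
  375 = 3·105 + 60   → row D = row B − 3·row C = (60, −3, 4)   [check: −3·480 + 4·375 = 60]
  105 = 1·60 + 45   → row E = row C − 1·row D = (45, 4, −5)   [check: 4·480 − 5·375 = 45]
  60 = 1·45 + 15   → row F = row D − 1·row E = (15, −7, 9)   [check: −7·480 + 9·375 = 15]
  45 = 3·15 + 0   → remainder 0, stop. gcd = 15 (last nonzero row F).
So gcd(480, 375) = 15, with Bézout identity −7·480 + 9·375 = 15. Containment (⊇): the Bézout identity exhibits 15 as an element of (480, 375), giving (15) ⊆ (480, 375). Containment (⊆): since 15 | 480 and 15 | 375 (480 = 15·32, 375 = 15·25), every Z-linear combination of 480 and 375 is divisible by 15, so (480, 375) ⊆ (15). Therefore (480, 375) = (15), d = 15.

Final answer: (480, 375) = (15); d = 15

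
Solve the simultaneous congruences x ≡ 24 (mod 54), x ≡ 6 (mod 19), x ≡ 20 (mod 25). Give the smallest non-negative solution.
x ≡ 22920 (mod 25650); the representative in [0, 25650) is 22920

The moduli 54, 19, 25 are pairwise coprime, so by the CRT there is a unique solution mod 54·19·25 = 25650.
Solve by successive substitution. Start with x ≡ 24 (mod 54).
  Combine with x ≡ 6 (mod 19): write x = 24 + 54·t and require 24 + 54·t ≡ 6 (mod 19), i.e. 54·t ≡ 6 − 24 ≡ 1 (mod 19). Since 54^(−1) ≡ 6 (mod 19) (54 ≡ 16 (mod 19)), t ≡ 6·1 ≡ 6 (mod 19). So x ≡ 24 + 54·6 = 348 (mod 1026).
  Combine with x ≡ 20 (mod 25): write x = 348 + 1026·t and require 348 + 1026·t ≡ 20 (mod 25), i.e. 1026·t ≡ 20 − 348 ≡ 22 (mod 25). Since 1026^(−1) ≡ 1 (mod 25) (1026 ≡ 1 (mod 25)), t ≡ 1·22 ≡ 22 (mod 25). So x ≡ 348 + 1026·22 = 22920 (mod 25650).
Unique solution in [0, 25650): x = 22920.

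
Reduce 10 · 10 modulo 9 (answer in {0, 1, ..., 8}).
Reduce the factors first: 10 ≡ 1, 10 ≡ 1 (mod 9), so 10 · 10 ≡ 1 · 1 (mod 9). 1 · 1 = 1. Dividing by 9: 1 = 0·9 + 1. So (10 · 10) mod 9 = 1.

Final answer: 1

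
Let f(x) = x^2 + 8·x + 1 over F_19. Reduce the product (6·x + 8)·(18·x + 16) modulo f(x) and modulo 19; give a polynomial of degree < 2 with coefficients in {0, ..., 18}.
a · b ≡ 3·x + 1 (mod f(x))

Multiply as integer polynomials: a · b = 108·x^2 + 240·x + 128. Reducing coefficients mod 19: a · b ≡ 13·x^2 + 12·x + 14. Now divide by f(x) = x^2 + 8·x + 1 in F_19[x], eliminating the leading term at each step:
  leading term 13·x^2: subtract (13)·f(x) = 13·x^2 + 9·x + 13, leaving 3·x + 1 (coefficients mod 19)
The degree is now < 2, so this is the remainder. Hence a · b ≡ 3·x + 1 in F_19[x]/(f).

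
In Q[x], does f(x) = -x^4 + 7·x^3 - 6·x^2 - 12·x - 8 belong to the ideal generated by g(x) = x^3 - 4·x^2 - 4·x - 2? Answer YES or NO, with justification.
In Q[x] the ideal (g) consists of all multiples of g, so f ∈ (g) iff g | f, i.e. iff the remainder of f on division by g is 0. Divide f by g (g is monic, so eliminate the leading term of the running remainder at each step):
  leading term -x^4: subtract (-x)·g(x) = -x^4 + 4·x^3 + 4·x^2 + 2·x, leaving 3·x^3 - 10·x^2 - 14·x - 8
  leading term 3·x^3: subtract (3)·g(x) = 3·x^3 - 12·x^2 - 12·x - 6, leaving 2·x^2 - 2·x - 2
The remainder r(x) = 2·x^2 - 2·x - 2 ≠ 0 (and deg r < deg g), so g ∤ f, i.e. f ∉ (g).

Final answer: NO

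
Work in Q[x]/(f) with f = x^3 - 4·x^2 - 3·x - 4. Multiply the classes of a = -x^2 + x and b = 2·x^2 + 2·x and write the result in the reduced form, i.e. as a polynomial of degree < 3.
a · b ≡ -36·x^2 - 32·x - 32 (mod f(x))

First multiply in Q[x] without reducing: a · b = -2·x^4 + 2·x^2. Now divide by f(x) = x^3 - 4·x^2 - 3·x - 4, eliminating the leading term at each step:
  leading term -2·x^4: subtract (-2·x)·f(x) = -2·x^4 + 8·x^3 + 6·x^2 + 8·x, leaving -8·x^3 - 4·x^2 - 8·x
  leading term -8·x^3: subtract (-8)·f(x) = -8·x^3 + 32·x^2 + 24·x + 32, leaving -36·x^2 - 32·x - 32
The degree is now < 3, so this is the remainder. Hence a · b ≡ -36·x^2 - 32·x - 32 in Q[x]/(f).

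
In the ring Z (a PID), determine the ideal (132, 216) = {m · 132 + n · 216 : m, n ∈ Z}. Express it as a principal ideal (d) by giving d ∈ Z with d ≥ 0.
(132, 216) = (12); d = 12

In the PID Z, (a, b) is generated by gcd(a, b). Compute gcd(216, 132) with the extended Euclidean algorithm, tracking rows (r, s, t) with s·216 + t·132 = r:
  row A: (216, 1, 0)   [1·216 + 0·132 = 216]
  row B: (132, 0, 1)   [0·216 + 1·132 = 132]
  216 = 1·132 + 84   → row C = row A − 1·row B = (84, 1, −1)   [check: 1·216 − 1·132 = 84]
  132 = 1·84 + 48   → row D = row B − 1·row C = (48, −1, 2)   [check: −1·216 + 2·132 = 48]
  84 = 1·48 + 36   → row E = row C − 1·row D = (36, 2, −3)   [check: 2·216 − 3·132 = 36]
  48 = 1·36 + 12   → row F = row D − 1·row E = (12, −3, 5)   [check: −3·216 + 5·132 = 12]
  36 = 3·12 + 0   → remainder 0, stop. gcd = 12 (last nonzero row F).
So gcd(132, 216) = 12, with Bézout identity −3·216 + 5·132 = 12. Containment (⊇): the Bézout identity exhibits 12 as an element of (132, 216), giving (12) ⊆ (132, 216). Containment (⊆): since 12 | 132 and 12 | 216 (132 = 12·11, 216 = 12·18), every Z-linear combination of 132 and 216 is divisible by 12, so (132, 216) ⊆ (12). Therefore (132, 216) = (12), d = 12.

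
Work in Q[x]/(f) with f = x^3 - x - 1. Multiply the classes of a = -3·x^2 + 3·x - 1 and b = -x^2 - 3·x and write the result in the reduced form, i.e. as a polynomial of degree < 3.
First multiply in Q[x] without reducing: a · b = 3·x^4 + 6·x^3 - 8·x^2 + 3·x. Now divide by f(x) = x^3 - x - 1, eliminating the leading term at each step:
  leading term 3·x^4: subtract (3·x)·f(x) = 3·x^4 - 3·x^2 - 3·x, leaving 6·x^3 - 5·x^2 + 6·x
  leading term 6·x^3: subtract (6)·f(x) = 6·x^3 - 6·x - 6, leaving -5·x^2 + 12·x + 6
The degree is now < 3, so this is the remainder. Hence a · b ≡ -5·x^2 + 12·x + 6 in Q[x]/(f).

Final answer: a · b ≡ -5·x^2 + 12·x + 6 (mod f(x))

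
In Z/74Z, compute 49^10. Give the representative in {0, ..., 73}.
49

Use repeated squaring. Binary(10) = 1010. Walk through the bits of the exponent 10 left-to-right: at each bit after the leading one, square the running value, then multiply by 49 if the bit is 1 (always reducing mod 74):
  bit 1 = 1 (leading): start with 49.
  bit 2 = 0: square 49^2 = 2401 ≡ 33 (mod 74).
  bit 3 = 1: square 33^2 = 1089 ≡ 53; bit is 1, so multiply 53·49 = 2597 ≡ 7 (mod 74).
  bit 4 = 0: square 7^2 = 49 (mod 74).
Final value: 49^10 ≡ 49 (mod 74).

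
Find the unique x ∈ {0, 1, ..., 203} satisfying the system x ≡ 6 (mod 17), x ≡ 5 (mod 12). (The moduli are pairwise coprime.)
x ≡ 125 (mod 204); the representative in [0, 204) is 125

The moduli 17, 12 are pairwise coprime, so by the CRT there is a unique solution mod 17·12 = 204.
Solve by successive substitution. Start with x ≡ 6 (mod 17).
  Combine with x ≡ 5 (mod 12): write x = 6 + 17·t and require 6 + 17·t ≡ 5 (mod 12), i.e. 17·t ≡ 5 − 6 ≡ 11 (mod 12). Since 17^(−1) ≡ 5 (mod 12) (17 ≡ 5 (mod 12)), t ≡ 5·11 ≡ 7 (mod 12). So x ≡ 6 + 17·7 = 125 (mod 204).
Unique solution in [0, 204): x = 125.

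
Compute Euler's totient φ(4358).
φ is multiplicative, with φ(p^e) = p^e − p^(e−1). Factorise 4358 = 2 · 2179. Then
  φ(4358) = (2 − 1) · (2179 − 1) = 1 · 2178 = 2178.

Final answer: φ(4358) = 2178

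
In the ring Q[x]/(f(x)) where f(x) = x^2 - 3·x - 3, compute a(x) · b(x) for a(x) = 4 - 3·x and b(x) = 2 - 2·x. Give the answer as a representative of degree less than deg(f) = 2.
a · b ≡ 4·x + 26 (mod f(x))

First multiply in Q[x] without reducing: a · b = 6·x^2 - 14·x + 8. Now divide by f(x) = x^2 - 3·x - 3, eliminating the leading term at each step:
  leading term 6·x^2: subtract (6)·f(x) = 6·x^2 - 18·x - 18, leaving 4·x + 26
The degree is now < 2, so this is the remainder. Hence a · b ≡ 4·x + 26 in Q[x]/(f).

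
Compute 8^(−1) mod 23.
Apply the extended Euclidean algorithm to (23, 8), tracking rows (r, s, t) with s·23 + t·8 = r. Each division r_prev = q·r_cur + r_new produces the new row as (previous row) − q·(current row):
  row A: (23, 1, 0)   [1·23 + 0·8 = 23]
  row B: (8, 0, 1)   [0·23 + 1·8 = 8]
  23 = 2·8 + 7   → row C = row A − 2·row B = (7, 1, −2)   [check: 1·23 − 2·8 = 7]
  8 = 1·7 + 1   → row D = row B − 1·row C = (1, −1, 3)   [check: −1·23 + 3·8 = 1]
  7 = 7·1 + 0   → remainder 0, stop. gcd = 1 (last nonzero row D).
The gcd is 1, so 8 is invertible mod 23. The last nonzero row gives −1·23 + 3·8 = 1, so t = 3. So 8^(−1) ≡ 3 (mod 23). Verify: 8 · 3 = 24 ≡ 1 (mod 23). ✓

Final answer: 8^(−1) ≡ 3 (mod 23)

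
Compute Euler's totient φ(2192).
φ is multiplicative, with φ(p^e) = p^e − p^(e−1). Factorise 2192 = 2^4 · 137. Then
  φ(2192) = (2^4 − 2^3) · (137 − 1) = 8 · 136 = 1088.

Final answer: φ(2192) = 1088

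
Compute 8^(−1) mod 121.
Apply the extended Euclidean algorithm to (121, 8), tracking rows (r, s, t) with s·121 + t·8 = r. Each division r_prev = q·r_cur + r_new produces the new row as (previous row) − q·(current row):
  row A: (121, 1, 0)   [1·121 + 0·8 = 121]
  row B: (8, 0, 1)   [0·121 + 1·8 = 8]
  121 = 15·8 + 1   → row C = row A − 15·row B = (1, 1, −15)   [check: 1·121 − 15·8 = 1]
  8 = 8·1 + 0   → remainder 0, stop. gcd = 1 (last nonzero row C).
The gcd is 1, so 8 is invertible mod 121. The last nonzero row gives 1·121 − 15·8 = 1, so t = −15. So 8^(−1) ≡ −15 ≡ 106 (mod 121). Verify: 8 · 106 = 848 ≡ 1 (mod 121). ✓

Final answer: 8^(−1) ≡ 106 (mod 121)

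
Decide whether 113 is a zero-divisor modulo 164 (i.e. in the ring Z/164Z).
gcd(113, 164) = 1, so 113 is a unit in Z/164Z (it has a multiplicative inverse). A unit cannot be a zero-divisor: if 113·b ≡ 0 then multiplying both sides by 113^(−1) gives b ≡ 0. So 113 is not a zero-divisor.

Final answer: NO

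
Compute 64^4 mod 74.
Use repeated squaring. Binary(4) = 100. Walk through the bits of the exponent 4 left-to-right: at each bit after the leading one, square the running value, then multiply by 64 if the bit is 1 (always reducing mod 74):
  bit 1 = 1 (leading): start with 64.
  bit 2 = 0: square 64^2 = 4096 ≡ 26 (mod 74).
  bit 3 = 0: square 26^2 = 676 ≡ 10 (mod 74).
Final value: 64^4 ≡ 10 (mod 74).

Final answer: 10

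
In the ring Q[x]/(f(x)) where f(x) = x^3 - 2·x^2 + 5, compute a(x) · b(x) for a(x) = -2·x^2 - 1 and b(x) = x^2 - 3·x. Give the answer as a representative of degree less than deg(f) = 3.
First multiply in Q[x] without reducing: a · b = -2·x^4 + 6·x^3 - x^2 + 3·x. Now divide by f(x) = x^3 - 2·x^2 + 5, eliminating the leading term at each step:
  leading term -2·x^4: subtract (-2·x)·f(x) = -2·x^4 + 4·x^3 - 10·x, leaving 2·x^3 - x^2 + 13·x
  leading term 2·x^3: subtract (2)·f(x) = 2·x^3 - 4·x^2 + 10, leaving 3·x^2 + 13·x - 10
The degree is now < 3, so this is the remainder. Hence a · b ≡ 3·x^2 + 13·x - 10 in Q[x]/(f).

Final answer: a · b ≡ 3·x^2 + 13·x - 10 (mod f(x))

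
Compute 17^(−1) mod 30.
17^(−1) ≡ 23 (mod 30)

Apply the extended Euclidean algorithm to (30, 17), tracking rows (r, s, t) with s·30 + t·17 = r. Each division r_prev = q·r_cur + r_new produces the new row as (previous row) − q·(current row):
  row A: (30, 1, 0)   [1·30 + 0·17 = 30]
  row B: (17, 0, 1)   [0·30 + 1·17 = 17]
  30 = 1·17 + 13   → row C = row A − 1·row B = (13, 1, −1)   [check: 1·30 − 1·17 = 13]
  17 = 1·13 + 4   → row D = row B − 1·row C = (4, −1, 2)   [check: −1·30 + 2·17 = 4]
  13 = 3·4 + 1   → row E = row C − 3·row D = (1, 4, −7)   [check: 4·30 − 7·17 = 1]
  4 = 4·1 + 0   → remainder 0, stop. gcd = 1 (last nonzero row E).
The gcd is 1, so 17 is invertible mod 30. The last nonzero row gives 4·30 − 7·17 = 1, so t = −7. So 17^(−1) ≡ −7 ≡ 23 (mod 30). Verify: 17 · 23 = 391 ≡ 1 (mod 30). ✓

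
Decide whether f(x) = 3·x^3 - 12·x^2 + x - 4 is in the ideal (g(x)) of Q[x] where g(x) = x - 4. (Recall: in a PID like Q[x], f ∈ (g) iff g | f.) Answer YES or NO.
YES

In Q[x] the ideal (g) consists of all multiples of g, so f ∈ (g) iff g | f, i.e. iff the remainder of f on division by g is 0. Divide f by g (g is monic, so eliminate the leading term of the running remainder at each step):
  leading term 3·x^3: subtract (3·x^2)·g(x) = 3·x^3 - 12·x^2, leaving x - 4
  leading term x: subtract (1)·g(x) = x - 4, leaving 0
The remainder is 0, so f(x) = g(x) · h(x) with h(x) = 3·x^2 + 1. Hence g | f, i.e. f ∈ (g).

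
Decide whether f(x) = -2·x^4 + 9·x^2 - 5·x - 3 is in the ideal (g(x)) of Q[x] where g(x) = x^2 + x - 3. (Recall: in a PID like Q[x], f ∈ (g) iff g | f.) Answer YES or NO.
In Q[x] the ideal (g) consists of all multiples of g, so f ∈ (g) iff g | f, i.e. iff the remainder of f on division by g is 0. Divide f by g (g is monic, so eliminate the leading term of the running remainder at each step):
  leading term -2·x^4: subtract (-2·x^2)·g(x) = -2·x^4 - 2·x^3 + 6·x^2, leaving 2·x^3 + 3·x^2 - 5·x - 3
  leading term 2·x^3: subtract (2·x)·g(x) = 2·x^3 + 2·x^2 - 6·x, leaving x^2 + x - 3
  leading term x^2: subtract (1)·g(x) = x^2 + x - 3, leaving 0
The remainder is 0, so f(x) = g(x) · h(x) with h(x) = -2·x^2 + 2·x + 1. Hence g | f, i.e. f ∈ (g).

Final answer: YES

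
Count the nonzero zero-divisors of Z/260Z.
In Z/260Z each nonzero element is either a unit (gcd with 260 is 1) or a zero-divisor (gcd > 1). The number of units is φ(260): factorise 260 = 2^2 · 5 · 13, so φ(260) = (2^2 − 2^1) · (5 − 1) · (13 − 1) = 2 · 4 · 12 = 96. The nonzero elements number 260 − 1 = 259. Hence the nonzero zero-divisors number 259 − 96 = 163.

Final answer: Z/260Z has 163 nonzero zero-divisors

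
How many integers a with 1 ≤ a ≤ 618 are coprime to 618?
The number of a ∈ {1, ..., 618} with gcd(a, 618) = 1 is by definition Euler's totient φ(618). φ is multiplicative, with φ(p^e) = p^e − p^(e−1). Factorise 618 = 2 · 3 · 103. Then
  φ(618) = (2 − 1) · (3 − 1) · (103 − 1) = 1 · 2 · 102 = 204.
So there are 204 such integers.

Final answer: 204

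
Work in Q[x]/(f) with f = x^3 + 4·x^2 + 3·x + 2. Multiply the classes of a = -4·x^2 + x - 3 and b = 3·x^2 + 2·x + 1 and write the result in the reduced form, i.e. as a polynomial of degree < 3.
First multiply in Q[x] without reducing: a · b = -12·x^4 - 5·x^3 - 11·x^2 - 5·x - 3. Now divide by f(x) = x^3 + 4·x^2 + 3·x + 2, eliminating the leading term at each step:
  leading term -12·x^4: subtract (-12·x)·f(x) = -12·x^4 - 48·x^3 - 36·x^2 - 24·x, leaving 43·x^3 + 25·x^2 + 19·x - 3
  leading term 43·x^3: subtract (43)·f(x) = 43·x^3 + 172·x^2 + 129·x + 86, leaving -147·x^2 - 110·x - 89
The degree is now < 3, so this is the remainder. Hence a · b ≡ -147·x^2 - 110·x - 89 in Q[x]/(f).

Final answer: a · b ≡ -147·x^2 - 110·x - 89 (mod f(x))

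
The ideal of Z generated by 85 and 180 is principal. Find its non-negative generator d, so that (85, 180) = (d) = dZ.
(85, 180) = (5); d = 5

In the PID Z, (a, b) is generated by gcd(a, b). Compute gcd(180, 85) with the extended Euclidean algorithm, tracking rows (r, s, t) with s·180 + t·85 = r:
  row A: (180, 1, 0)   [1·180 + 0·85 = 180]
  row B: (85, 0, 1)   [0·180 + 1·85 = 85]
  180 = 2·85 + 10   → row C = row A − 2·row B = (10, 1, −2)   [check: 1·180 − 2·85 = 10]
  85 = 8·10 + 5   → row D = row B − 8·row C = (5, −8, 17)   [check: −8·180 + 17·85 = 5]
  10 = 2·5 + 0   → remainder 0, stop. gcd = 5 (last nonzero row D).
So gcd(85, 180) = 5, with Bézout identity −8·180 + 17·85 = 5. Containment (⊇): the Bézout identity exhibits 5 as an element of (85, 180), giving (5) ⊆ (85, 180). Containment (⊆): since 5 | 85 and 5 | 180 (85 = 5·17, 180 = 5·36), every Z-linear combination of 85 and 180 is divisible by 5, so (85, 180) ⊆ (5). Therefore (85, 180) = (5), d = 5.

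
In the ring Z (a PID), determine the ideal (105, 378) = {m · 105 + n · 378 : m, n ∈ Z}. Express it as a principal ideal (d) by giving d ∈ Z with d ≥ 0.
In the PID Z, (a, b) is generated by gcd(a, b). Compute gcd(378, 105) with the extended Euclidean algorithm, tracking rows (r, s, t) with s·378 + t·105 = r:
  row A: (378, 1, 0)   [1·378 + 0·105 = 378]
  row B: (105, 0, 1)   [0·378 + 1·105 = 105]
  378 = 3·105 + 63   → row C = row A − 3·row B = (63, 1, −3)   [check: 1·378 − 3·105 = 63]
  105 = 1·63 + 42   → row D = row B − 1·row C = (42, −1, 4)   [check: −1·378 + 4·105 = 42]
  63 = 1·42 + 21   → row E = row C − 1·row D = (21, 2, −7)   [check: 2·378 − 7·105 = 21]
  42 = 2·21 + 0   → remainder 0, stop. gcd = 21 (last nonzero row E).
So gcd(105, 378) = 21, with Bézout identity 2·378 − 7·105 = 21. Containment (⊇): the Bézout identity exhibits 21 as an element of (105, 378), giving (21) ⊆ (105, 378). Containment (⊆): since 21 | 105 and 21 | 378 (105 = 21·5, 378 = 21·18), every Z-linear combination of 105 and 378 is divisible by 21, so (105, 378) ⊆ (21). Therefore (105, 378) = (21), d = 21.

Final answer: (105, 378) = (21); d = 21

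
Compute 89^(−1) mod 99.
Apply the extended Euclidean algorithm to (99, 89), tracking rows (r, s, t) with s·99 + t·89 = r. Each division r_prev = q·r_cur + r_new produces the new row as (previous row) − q·(current row):
  row A: (99, 1, 0)   [1·99 + 0·89 = 99]
  row B: (89, 0, 1)   [0·99 + 1·89 = 89]
  99 = 1·89 + 10   → row C = row A − 1·row B = (10, 1, −1)   [check: 1·99 − 1·89 = 10]
  89 = 8·10 + 9   → row D = row B − 8·row C = (9, −8, 9)   [check: −8·99 + 9·89 = 9]
  10 = 1·9 + 1   → row E = row C − 1·row D = (1, 9, −10)   [check: 9·99 − 10·89 = 1]
  9 = 9·1 + 0   → remainder 0, stop. gcd = 1 (last nonzero row E).
The gcd is 1, so 89 is invertible mod 99. The last nonzero row gives 9·99 − 10·89 = 1, so t = −10. So 89^(−1) ≡ −10 ≡ 89 (mod 99). Verify: 89 · 89 = 7921 ≡ 1 (mod 99). ✓

Final answer: 89^(−1) ≡ 89 (mod 99)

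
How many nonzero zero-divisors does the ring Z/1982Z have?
Z/1982Z has 991 nonzero zero-divisors

In Z/1982Z each nonzero element is either a unit (gcd with 1982 is 1) or a zero-divisor (gcd > 1). The number of units is φ(1982): factorise 1982 = 2 · 991, so φ(1982) = (2 − 1) · (991 − 1) = 1 · 990 = 990. The nonzero elements number 1982 − 1 = 1981. Hence the nonzero zero-divisors number 1981 − 990 = 991.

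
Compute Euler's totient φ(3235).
φ(3235) = 2584

φ is multiplicative, with φ(p^e) = p^e − p^(e−1). Factorise 3235 = 5 · 647. Then
  φ(3235) = (5 − 1) · (647 − 1) = 4 · 646 = 2584.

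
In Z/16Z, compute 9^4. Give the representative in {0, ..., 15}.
Use repeated squaring. Binary(4) = 100. Walk through the bits of the exponent 4 left-to-right: at each bit after the leading one, square the running value, then multiply by 9 if the bit is 1 (always reducing mod 16):
  bit 1 = 1 (leading): start with 9.
  bit 2 = 0: square 9^2 = 81 ≡ 1 (mod 16).
  bit 3 = 0: square 1^2 = 1 (mod 16).
Final value: 9^4 ≡ 1 (mod 16).

Final answer: 1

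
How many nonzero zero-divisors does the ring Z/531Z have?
In Z/531Z each nonzero element is either a unit (gcd with 531 is 1) or a zero-divisor (gcd > 1). The number of units is φ(531): factorise 531 = 3^2 · 59, so φ(531) = (3^2 − 3^1) · (59 − 1) = 6 · 58 = 348. The nonzero elements number 531 − 1 = 530. Hence the nonzero zero-divisors number 530 − 348 = 182.

Final answer: Z/531Z has 182 nonzero zero-divisors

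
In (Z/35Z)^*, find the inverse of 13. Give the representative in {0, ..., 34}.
Apply the extended Euclidean algorithm to (35, 13), tracking rows (r, s, t) with s·35 + t·13 = r. Each division r_prev = q·r_cur + r_new produces the new row as (previous row) − q·(current row):
  row A: (35, 1, 0)   [1·35 + 0·13 = 35]
  row B: (13, 0, 1)   [0·35 + 1·13 = 13]
  35 = 2·13 + 9   → row C = row A − 2·row B = (9, 1, −2)   [check: 1·35 − 2·13 = 9]
  13 = 1·9 + 4   → row D = row B − 1·row C = (4, −1, 3)   [check: −1·35 + 3·13 = 4]
  9 = 2·4 + 1   → row E = row C − 2·row D = (1, 3, −8)   [check: 3·35 − 8·13 = 1]
  4 = 4·1 + 0   → remainder 0, stop. gcd = 1 (last nonzero row E).
The gcd is 1, so 13 is invertible mod 35. The last nonzero row gives 3·35 − 8·13 = 1, so t = −8. So 13^(−1) ≡ −8 ≡ 27 (mod 35). Verify: 13 · 27 = 351 ≡ 1 (mod 35). ✓

Final answer: 13^(−1) ≡ 27 (mod 35)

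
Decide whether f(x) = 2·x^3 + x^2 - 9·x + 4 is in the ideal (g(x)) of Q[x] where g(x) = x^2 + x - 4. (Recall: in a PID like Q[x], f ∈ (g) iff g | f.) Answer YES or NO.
In Q[x] the ideal (g) consists of all multiples of g, so f ∈ (g) iff g | f, i.e. iff the remainder of f on division by g is 0. Divide f by g (g is monic, so eliminate the leading term of the running remainder at each step):
  leading term 2·x^3: subtract (2·x)·g(x) = 2·x^3 + 2·x^2 - 8·x, leaving -x^2 - x + 4
  leading term -x^2: subtract (-1)·g(x) = -x^2 - x + 4, leaving 0
The remainder is 0, so f(x) = g(x) · h(x) with h(x) = 2·x - 1. Hence g | f, i.e. f ∈ (g).

Final answer: YES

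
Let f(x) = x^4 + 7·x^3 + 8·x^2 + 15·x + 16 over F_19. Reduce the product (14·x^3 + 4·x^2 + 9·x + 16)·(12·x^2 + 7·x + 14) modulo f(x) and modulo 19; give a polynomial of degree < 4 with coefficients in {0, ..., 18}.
Multiply as integer polynomials: a · b = 168·x^5 + 146·x^4 + 332·x^3 + 311·x^2 + 238·x + 224. Reducing coefficients mod 19: a · b ≡ 16·x^5 + 13·x^4 + 9·x^3 + 7·x^2 + 10·x + 15. Now divide by f(x) = x^4 + 7·x^3 + 8·x^2 + 15·x + 16 in F_19[x], eliminating the leading term at each step:
  leading term 16·x^5: subtract (16·x)·f(x) = 16·x^5 + 17·x^4 + 14·x^3 + 12·x^2 + 9·x, leaving 15·x^4 + 14·x^3 + 14·x^2 + x + 15 (coefficients mod 19)
  leading term 15·x^4: subtract (15)·f(x) = 15·x^4 + 10·x^3 + 6·x^2 + 16·x + 12, leaving 4·x^3 + 8·x^2 + 4·x + 3 (coefficients mod 19)
The degree is now < 4, so this is the remainder. Hence a · b ≡ 4·x^3 + 8·x^2 + 4·x + 3 in F_19[x]/(f).

Final answer: a · b ≡ 4·x^3 + 8·x^2 + 4·x + 3 (mod f(x))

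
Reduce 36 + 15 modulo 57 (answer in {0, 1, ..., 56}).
Both summands are already reduced mod 57. 36 + 15 = 51; 51 = 0·57 + 51, so (36 + 15) mod 57 = 51.

Final answer: 51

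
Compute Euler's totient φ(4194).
φ is multiplicative, with φ(p^e) = p^e − p^(e−1). Factorise 4194 = 2 · 3^2 · 233. Then
  φ(4194) = (2 − 1) · (3^2 − 3^1) · (233 − 1) = 1 · 6 · 232 = 1392.

Final answer: φ(4194) = 1392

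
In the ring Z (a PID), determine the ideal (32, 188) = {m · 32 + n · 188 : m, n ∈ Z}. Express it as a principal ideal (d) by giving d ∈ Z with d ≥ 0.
In the PID Z, (a, b) is generated by gcd(a, b). Compute gcd(188, 32) with the extended Euclidean algorithm, tracking rows (r, s, t) with s·188 + t·32 = r:
  row A: (188, 1, 0)   [1·188 + 0·32 = 188]
  row B: (32, 0, 1)   [0·188 + 1·32 = 32]
  188 = 5·32 + 28   → row C = row A − 5·row B = (28, 1, −5)   [check: 1·188 − 5·32 = 28]
  32 = 1·28 + 4   → row D = row B − 1·row C = (4, −1, 6)   [check: −1·188 + 6·32 = 4]
  28 = 7·4 + 0   → remainder 0, stop. gcd = 4 (last nonzero row D).
So gcd(32, 188) = 4, with Bézout identity −1·188 + 6·32 = 4. Containment (⊇): the Bézout identity exhibits 4 as an element of (32, 188), giving (4) ⊆ (32, 188). Containment (⊆): since 4 | 32 and 4 | 188 (32 = 4·8, 188 = 4·47), every Z-linear combination of 32 and 188 is divisible by 4, so (32, 188) ⊆ (4). Therefore (32, 188) = (4), d = 4.

Final answer: (32, 188) = (4); d = 4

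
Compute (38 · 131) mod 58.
Reduce the factors first: 131 ≡ 15 (mod 58), so 38 · 131 ≡ 38 · 15 (mod 58). 38 · 15 = 570. Dividing by 58: 570 = 9·58 + 48. So (38 · 131) mod 58 = 48.

Final answer: 48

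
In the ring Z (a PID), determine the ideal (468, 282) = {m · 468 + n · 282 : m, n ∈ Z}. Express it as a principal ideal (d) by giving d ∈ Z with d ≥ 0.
(468, 282) = (6); d = 6

In the PID Z, (a, b) is generated by gcd(a, b). Compute gcd(468, 282) with the extended Euclidean algorithm, tracking rows (r, s, t) with s·468 + t·282 = r:
  row A: (468, 1, 0)   [1·468 + 0·282 = 468]
  row B: (282, 0, 1)   [0·468 + 1·282 = 282]
  468 = 1·282 + 186   → row C = row A − 1·row B = (186, 1, −1)   [check: 1·468 − 1·282 = 186]
  282 = 1·186 + 96   → row D = row B − 1·row C = (96, −1, 2)   [check: −1·468 + 2·282 = 96]
  186 = 1·96 + 90   → row E = row C − 1·row D = (90, 2, −3)   [check: 2·468 − 3·282 = 90]
  96 = 1·90 + 6   → row F = row D − 1·row E = (6, −3, 5)   [check: −3·468 + 5·282 = 6]
  90 = 15·6 + 0   → remainder 0, stop. gcd = 6 (last nonzero row F).
So gcd(468, 282) = 6, with Bézout identity −3·468 + 5·282 = 6. Containment (⊇): the Bézout identity exhibits 6 as an element of (468, 282), giving (6) ⊆ (468, 282). Containment (⊆): since 6 | 468 and 6 | 282 (468 = 6·78, 282 = 6·47), every Z-linear combination of 468 and 282 is divisible by 6, so (468, 282) ⊆ (6). Therefore (468, 282) = (6), d = 6.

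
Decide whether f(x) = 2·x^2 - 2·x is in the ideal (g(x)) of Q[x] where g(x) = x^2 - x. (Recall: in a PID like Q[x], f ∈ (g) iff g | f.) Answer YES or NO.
YES

In Q[x] the ideal (g) consists of all multiples of g, so f ∈ (g) iff g | f, i.e. iff the remainder of f on division by g is 0. Divide f by g (g is monic, so eliminate the leading term of the running remainder at each step):
  leading term 2·x^2: subtract (2)·g(x) = 2·x^2 - 2·x, leaving 0
The remainder is 0, so f(x) = g(x) · h(x) with h(x) = 2. Hence g | f, i.e. f ∈ (g).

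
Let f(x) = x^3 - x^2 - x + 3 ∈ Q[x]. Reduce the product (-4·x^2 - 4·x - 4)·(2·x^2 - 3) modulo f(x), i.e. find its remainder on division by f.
a · b ≡ -20·x^2 + 20·x + 60 (mod f(x))

First multiply in Q[x] without reducing: a · b = -8·x^4 - 8·x^3 + 4·x^2 + 12·x + 12. Now divide by f(x) = x^3 - x^2 - x + 3, eliminating the leading term at each step:
  leading term -8·x^4: subtract (-8·x)·f(x) = -8·x^4 + 8·x^3 + 8·x^2 - 24·x, leaving -16·x^3 - 4·x^2 + 36·x + 12
  leading term -16·x^3: subtract (-16)·f(x) = -16·x^3 + 16·x^2 + 16·x - 48, leaving -20·x^2 + 20·x + 60
The degree is now < 3, so this is the remainder. Hence a · b ≡ -20·x^2 + 20·x + 60 in Q[x]/(f).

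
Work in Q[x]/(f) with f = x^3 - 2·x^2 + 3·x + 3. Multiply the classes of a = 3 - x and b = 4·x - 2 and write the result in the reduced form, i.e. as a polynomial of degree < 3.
a · b ≡ -4·x^2 + 14·x - 6 (mod f(x))

First multiply in Q[x] without reducing: a · b = -4·x^2 + 14·x - 6. This already has degree < 3, so no reduction is needed. Hence a · b ≡ -4·x^2 + 14·x - 6 in Q[x]/(f).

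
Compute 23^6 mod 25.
Use repeated squaring. Binary(6) = 110. Walk through the bits of the exponent 6 left-to-right: at each bit after the leading one, square the running value, then multiply by 23 if the bit is 1 (always reducing mod 25):
  bit 1 = 1 (leading): start with 23.
  bit 2 = 1: square 23^2 = 529 ≡ 4; bit is 1, so multiply 4·23 = 92 ≡ 17 (mod 25).
  bit 3 = 0: square 17^2 = 289 ≡ 14 (mod 25).
Final value: 23^6 ≡ 14 (mod 25).

Final answer: 14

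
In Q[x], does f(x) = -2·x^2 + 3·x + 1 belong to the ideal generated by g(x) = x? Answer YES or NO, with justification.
NO

In Q[x] the ideal (g) consists of all multiples of g, so f ∈ (g) iff g | f, i.e. iff the remainder of f on division by g is 0. Divide f by g (g is monic, so eliminate the leading term of the running remainder at each step):
  leading term -2·x^2: subtract (-2·x)·g(x) = -2·x^2, leaving 3·x + 1
  leading term 3·x: subtract (3)·g(x) = 3·x, leaving 1
The remainder r(x) = 1 ≠ 0 (and deg r < deg g), so g ∤ f, i.e. f ∉ (g).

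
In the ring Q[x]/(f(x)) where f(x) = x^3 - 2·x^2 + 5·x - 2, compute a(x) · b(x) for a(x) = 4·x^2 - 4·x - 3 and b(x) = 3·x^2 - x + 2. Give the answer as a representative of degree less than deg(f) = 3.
a · b ≡ -41·x^2 - 21·x + 10 (mod f(x))

First multiply in Q[x] without reducing: a · b = 12·x^4 - 16·x^3 + 3·x^2 - 5·x - 6. Now divide by f(x) = x^3 - 2·x^2 + 5·x - 2, eliminating the leading term at each step:
  leading term 12·x^4: subtract (12·x)·f(x) = 12·x^4 - 24·x^3 + 60·x^2 - 24·x, leaving 8·x^3 - 57·x^2 + 19·x - 6
  leading term 8·x^3: subtract (8)·f(x) = 8·x^3 - 16·x^2 + 40·x - 16, leaving -41·x^2 - 21·x + 10
The degree is now < 3, so this is the remainder. Hence a · b ≡ -41·x^2 - 21·x + 10 in Q[x]/(f).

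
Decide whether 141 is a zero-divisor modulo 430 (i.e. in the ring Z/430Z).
gcd(141, 430) = 1, so 141 is a unit in Z/430Z (it has a multiplicative inverse). A unit cannot be a zero-divisor: if 141·b ≡ 0 then multiplying both sides by 141^(−1) gives b ≡ 0. So 141 is not a zero-divisor.

Final answer: NO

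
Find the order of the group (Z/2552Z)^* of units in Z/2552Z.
|(Z/2552Z)^*| = 1120

(Z/2552Z)^* consists of the classes a with gcd(a, 2552) = 1, so its order is φ(2552). φ is multiplicative, with φ(p^e) = p^e − p^(e−1). Factorise 2552 = 2^3 · 11 · 29. Then
  φ(2552) = (2^3 − 2^2) · (11 − 1) · (29 − 1) = 4 · 10 · 28 = 1120.
Thus |(Z/2552Z)^*| = 1120.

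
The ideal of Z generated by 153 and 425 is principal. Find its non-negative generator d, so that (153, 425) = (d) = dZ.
In the PID Z, (a, b) is generated by gcd(a, b). Compute gcd(425, 153) with the extended Euclidean algorithm, tracking rows (r, s, t) with s·425 + t·153 = r:
  row A: (425, 1, 0)   [1·425 + 0·153 = 425]
  row B: (153, 0, 1)   [0·425 + 1·153 = 153]
  425 = 2·153 + 119   → row C = row A − 2·row B = (119, 1, −2)   [check: 1·425 − 2·153 = 119]
  153 = 1·119 + 34   → row D = row B − 1·row C = (34, −1, 3)   [check: −1·425 + 3·153 = 34]
  119 = 3·34 + 17   → row E = row C − 3·row D = (17, 4, −11)   [check: 4·425 − 11·153 = 17]
  34 = 2·17 + 0   → remainder 0, stop. gcd = 17 (last nonzero row E).
So gcd(153, 425) = 17, with Bézout identity 4·425 − 11·153 = 17. Containment (⊇): the Bézout identity exhibits 17 as an element of (153, 425), giving (17) ⊆ (153, 425). Containment (⊆): since 17 | 153 and 17 | 425 (153 = 17·9, 425 = 17·25), every Z-linear combination of 153 and 425 is divisible by 17, so (153, 425) ⊆ (17). Therefore (153, 425) = (17), d = 17.

Final answer: (153, 425) = (17); d = 17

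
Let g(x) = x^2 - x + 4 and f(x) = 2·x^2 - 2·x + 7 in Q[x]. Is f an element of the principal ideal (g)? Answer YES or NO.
In Q[x] the ideal (g) consists of all multiples of g, so f ∈ (g) iff g | f, i.e. iff the remainder of f on division by g is 0. Divide f by g (g is monic, so eliminate the leading term of the running remainder at each step):
  leading term 2·x^2: subtract (2)·g(x) = 2·x^2 - 2·x + 8, leaving -1
The remainder r(x) = -1 ≠ 0 (and deg r < deg g), so g ∤ f, i.e. f ∉ (g).

Final answer: NO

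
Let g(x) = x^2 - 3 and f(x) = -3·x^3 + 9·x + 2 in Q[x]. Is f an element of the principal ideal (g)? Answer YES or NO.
In Q[x] the ideal (g) consists of all multiples of g, so f ∈ (g) iff g | f, i.e. iff the remainder of f on division by g is 0. Divide f by g (g is monic, so eliminate the leading term of the running remainder at each step):
  leading term -3·x^3: subtract (-3·x)·g(x) = -3·x^3 + 9·x, leaving 2
The remainder r(x) = 2 ≠ 0 (and deg r < deg g), so g ∤ f, i.e. f ∉ (g).

Final answer: NO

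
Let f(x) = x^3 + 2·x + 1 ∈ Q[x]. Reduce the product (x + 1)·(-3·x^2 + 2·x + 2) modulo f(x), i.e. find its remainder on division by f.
First multiply in Q[x] without reducing: a · b = -3·x^3 - x^2 + 4·x + 2. Now divide by f(x) = x^3 + 2·x + 1, eliminating the leading term at each step:
  leading term -3·x^3: subtract (-3)·f(x) = -3·x^3 - 6·x - 3, leaving -x^2 + 10·x + 5
The degree is now < 3, so this is the remainder. Hence a · b ≡ -x^2 + 10·x + 5 in Q[x]/(f).

Final answer: a · b ≡ -x^2 + 10·x + 5 (mod f(x))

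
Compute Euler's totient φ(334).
φ is multiplicative, with φ(p^e) = p^e − p^(e−1). Factorise 334 = 2 · 167. Then
  φ(334) = (2 − 1) · (167 − 1) = 1 · 166 = 166.

Final answer: φ(334) = 166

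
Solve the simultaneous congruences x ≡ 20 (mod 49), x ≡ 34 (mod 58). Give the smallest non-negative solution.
The moduli 49, 58 are pairwise coprime, so by the CRT there is a unique solution mod 49·58 = 2842.
Solve by successive substitution. Start with x ≡ 20 (mod 49).
  Combine with x ≡ 34 (mod 58): write x = 20 + 49·t and require 20 + 49·t ≡ 34 (mod 58), i.e. 49·t ≡ 34 − 20 ≡ 14 (mod 58). Since 49^(−1) ≡ 45 (mod 58), t ≡ 45·14 ≡ 50 (mod 58). So x ≡ 20 + 49·50 = 2470 (mod 2842).
Unique solution in [0, 2842): x = 2470.

Final answer: x ≡ 2470 (mod 2842); the representative in [0, 2842) is 2470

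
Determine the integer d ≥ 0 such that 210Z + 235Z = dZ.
(210, 235) = (5); d = 5

In the PID Z, (a, b) is generated by gcd(a, b). Compute gcd(235, 210) with the extended Euclidean algorithm, tracking rows (r, s, t) with s·235 + t·210 = r:
  row A: (235, 1, 0)   [1·235 + 0·210 = 235]
  row B: (210, 0, 1)   [0·235 + 1·210 = 210]
  235 = 1·210 + 25   → row C = row A − 1·row B = (25, 1, −1)   [check: 1·235 − 1·210 = 25]
  210 = 8·25 + 10   → row D = row B − 8·row C = (10, −8, 9)   [check: −8·235 + 9·210 = 10]
  25 = 2·10 + 5   → row E = row C − 2·row D = (5, 17, −19)   [check: 17·235 − 19·210 = 5]
  10 = 2·5 + 0   → remainder 0, stop. gcd = 5 (last nonzero row E).
So gcd(210, 235) = 5, with Bézout identity 17·235 − 19·210 = 5. Containment (⊇): the Bézout identity exhibits 5 as an element of (210, 235), giving (5) ⊆ (210, 235). Containment (⊆): since 5 | 210 and 5 | 235 (210 = 5·42, 235 = 5·47), every Z-linear combination of 210 and 235 is divisible by 5, so (210, 235) ⊆ (5). Therefore (210, 235) = (5), d = 5.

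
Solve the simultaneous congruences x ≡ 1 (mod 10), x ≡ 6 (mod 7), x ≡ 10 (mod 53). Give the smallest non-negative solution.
x ≡ 1441 (mod 3710); the representative in [0, 3710) is 1441

The moduli 10, 7, 53 are pairwise coprime, so by the CRT there is a unique solution mod 10·7·53 = 3710.
Solve by successive substitution. Start with x ≡ 1 (mod 10).
  Combine with x ≡ 6 (mod 7): write x = 1 + 10·t and require 1 + 10·t ≡ 6 (mod 7), i.e. 10·t ≡ 6 − 1 ≡ 5 (mod 7). Since 10^(−1) ≡ 5 (mod 7) (10 ≡ 3 (mod 7)), t ≡ 5·5 ≡ 4 (mod 7). So x ≡ 1 + 10·4 = 41 (mod 70).
  Combine with x ≡ 10 (mod 53): write x = 41 + 70·t and require 41 + 70·t ≡ 10 (mod 53), i.e. 70·t ≡ 10 − 41 ≡ 22 (mod 53). Since 70^(−1) ≡ 25 (mod 53) (70 ≡ 17 (mod 53)), t ≡ 25·22 ≡ 20 (mod 53). So x ≡ 41 + 70·20 = 1441 (mod 3710).
Unique solution in [0, 3710): x = 1441.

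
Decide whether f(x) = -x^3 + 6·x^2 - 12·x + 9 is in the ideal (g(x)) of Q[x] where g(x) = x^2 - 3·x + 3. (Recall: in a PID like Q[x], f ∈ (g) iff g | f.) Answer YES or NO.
In Q[x] the ideal (g) consists of all multiples of g, so f ∈ (g) iff g | f, i.e. iff the remainder of f on division by g is 0. Divide f by g (g is monic, so eliminate the leading term of the running remainder at each step):
  leading term -x^3: subtract (-x)·g(x) = -x^3 + 3·x^2 - 3·x, leaving 3·x^2 - 9·x + 9
  leading term 3·x^2: subtract (3)·g(x) = 3·x^2 - 9·x + 9, leaving 0
The remainder is 0, so f(x) = g(x) · h(x) with h(x) = 3 - x. Hence g | f, i.e. f ∈ (g).

Final answer: YES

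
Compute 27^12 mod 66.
Use repeated squaring. Binary(12) = 1100. Walk through the bits of the exponent 12 left-to-right: at each bit after the leading one, square the running value, then multiply by 27 if the bit is 1 (always reducing mod 66):
  bit 1 = 1 (leading): start with 27.
  bit 2 = 1: square 27^2 = 729 ≡ 3; bit is 1, so multiply 3·27 = 81 ≡ 15 (mod 66).
  bit 3 = 0: square 15^2 = 225 ≡ 27 (mod 66).
  bit 4 = 0: square 27^2 = 729 ≡ 3 (mod 66).
Final value: 27^12 ≡ 3 (mod 66).

Final answer: 3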